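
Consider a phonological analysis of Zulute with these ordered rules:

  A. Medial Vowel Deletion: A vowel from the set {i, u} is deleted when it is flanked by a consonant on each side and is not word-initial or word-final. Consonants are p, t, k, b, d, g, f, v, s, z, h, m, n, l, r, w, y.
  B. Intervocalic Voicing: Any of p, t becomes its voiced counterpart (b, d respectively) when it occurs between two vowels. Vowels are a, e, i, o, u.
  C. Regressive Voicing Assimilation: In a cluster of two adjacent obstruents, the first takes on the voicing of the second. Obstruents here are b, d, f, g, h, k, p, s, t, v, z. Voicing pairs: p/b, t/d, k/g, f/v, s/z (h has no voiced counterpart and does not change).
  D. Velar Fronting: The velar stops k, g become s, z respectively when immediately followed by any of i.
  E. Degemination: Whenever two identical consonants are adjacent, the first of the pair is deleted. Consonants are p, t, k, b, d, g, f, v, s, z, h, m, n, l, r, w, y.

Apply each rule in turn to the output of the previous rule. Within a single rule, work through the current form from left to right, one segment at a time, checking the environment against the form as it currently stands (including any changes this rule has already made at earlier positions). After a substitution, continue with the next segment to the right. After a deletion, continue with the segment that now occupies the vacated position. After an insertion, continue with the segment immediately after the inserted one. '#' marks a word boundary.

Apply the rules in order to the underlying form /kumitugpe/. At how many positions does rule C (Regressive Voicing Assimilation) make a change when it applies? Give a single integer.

2

A Medial Vowel Deletion: [kumitugpe] → [kmtgpe]
B Intervocalic Voicing: no change — [kmtgpe]
C Regressive Voicing Assimilation: [kmtgpe] → [kmdkpe]
D Velar Fronting: no change — [kmdkpe]
E Degemination: no change — [kmdkpe]
Rule C changed 2 position(s).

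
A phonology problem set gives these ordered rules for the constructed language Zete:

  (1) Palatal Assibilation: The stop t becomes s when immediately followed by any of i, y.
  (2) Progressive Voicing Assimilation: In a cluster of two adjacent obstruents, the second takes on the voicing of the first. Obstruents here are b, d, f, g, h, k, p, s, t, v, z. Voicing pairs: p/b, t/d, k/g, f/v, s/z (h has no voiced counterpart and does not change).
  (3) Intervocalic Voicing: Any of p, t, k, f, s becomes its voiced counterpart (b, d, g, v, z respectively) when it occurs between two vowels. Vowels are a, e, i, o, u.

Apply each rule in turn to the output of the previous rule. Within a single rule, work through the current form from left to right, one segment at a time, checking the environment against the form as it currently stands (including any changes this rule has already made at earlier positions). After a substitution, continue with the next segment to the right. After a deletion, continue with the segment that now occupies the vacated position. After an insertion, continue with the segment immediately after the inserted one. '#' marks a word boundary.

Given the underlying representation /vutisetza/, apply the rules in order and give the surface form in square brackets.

[vuzizetsa]

(1) Palatal Assibilation: [vutisetza] → [vusisetza]
(2) Progressive Voicing Assimilation: [vusisetza] → [vusisetsa]
(3) Intervocalic Voicing: [vusisetsa] → [vuzizetsa]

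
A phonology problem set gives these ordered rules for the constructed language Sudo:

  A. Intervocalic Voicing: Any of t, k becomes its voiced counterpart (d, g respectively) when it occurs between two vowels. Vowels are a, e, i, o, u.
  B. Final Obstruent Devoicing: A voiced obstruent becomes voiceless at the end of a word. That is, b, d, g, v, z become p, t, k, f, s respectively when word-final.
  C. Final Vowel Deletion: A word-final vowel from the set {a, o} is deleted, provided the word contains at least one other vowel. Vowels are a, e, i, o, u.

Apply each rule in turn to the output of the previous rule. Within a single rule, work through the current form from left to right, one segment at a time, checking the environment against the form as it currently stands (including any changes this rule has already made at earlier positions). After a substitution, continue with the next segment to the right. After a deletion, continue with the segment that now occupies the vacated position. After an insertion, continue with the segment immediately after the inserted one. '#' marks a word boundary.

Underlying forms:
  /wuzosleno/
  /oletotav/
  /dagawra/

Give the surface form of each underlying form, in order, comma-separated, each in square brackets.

[wuzoslen], [oledodaf], [dagawr]

/wuzosleno/:
  A Intervocalic Voicing: no change — [wuzosleno]
  B Final Obstruent Devoicing: no change — [wuzosleno]
  C Final Vowel Deletion: [wuzosleno] → [wuzoslen]
/oletotav/:
  A Intervocalic Voicing: [oletotav] → [oledodav]
  B Final Obstruent Devoicing: [oledodav] → [oledodaf]
  C Final Vowel Deletion: no change — [oledodaf]
/dagawra/:
  A Intervocalic Voicing: no change — [dagawra]
  B Final Obstruent Devoicing: no change — [dagawra]
  C Final Vowel Deletion: [dagawra] → [dagawr]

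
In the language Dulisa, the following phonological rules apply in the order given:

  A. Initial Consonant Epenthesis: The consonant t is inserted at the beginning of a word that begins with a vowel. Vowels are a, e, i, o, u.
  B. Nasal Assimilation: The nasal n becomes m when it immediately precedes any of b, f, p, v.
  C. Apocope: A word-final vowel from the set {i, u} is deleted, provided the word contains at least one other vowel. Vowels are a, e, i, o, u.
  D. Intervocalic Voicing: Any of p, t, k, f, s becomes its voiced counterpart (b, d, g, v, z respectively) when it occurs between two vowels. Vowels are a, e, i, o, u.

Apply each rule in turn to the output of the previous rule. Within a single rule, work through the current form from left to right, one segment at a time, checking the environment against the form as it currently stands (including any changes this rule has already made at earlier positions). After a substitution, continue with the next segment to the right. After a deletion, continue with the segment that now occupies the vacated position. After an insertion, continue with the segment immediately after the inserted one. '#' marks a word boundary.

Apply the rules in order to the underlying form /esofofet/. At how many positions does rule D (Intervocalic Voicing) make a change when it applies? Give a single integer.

A Initial Consonant Epenthesis: [esofofet] → [tesofofet]
B Nasal Assimilation: no change — [tesofofet]
C Apocope: no change — [tesofofet]
D Intervocalic Voicing: [tesofofet] → [tezovovet]
Rule D changed 3 position(s).

3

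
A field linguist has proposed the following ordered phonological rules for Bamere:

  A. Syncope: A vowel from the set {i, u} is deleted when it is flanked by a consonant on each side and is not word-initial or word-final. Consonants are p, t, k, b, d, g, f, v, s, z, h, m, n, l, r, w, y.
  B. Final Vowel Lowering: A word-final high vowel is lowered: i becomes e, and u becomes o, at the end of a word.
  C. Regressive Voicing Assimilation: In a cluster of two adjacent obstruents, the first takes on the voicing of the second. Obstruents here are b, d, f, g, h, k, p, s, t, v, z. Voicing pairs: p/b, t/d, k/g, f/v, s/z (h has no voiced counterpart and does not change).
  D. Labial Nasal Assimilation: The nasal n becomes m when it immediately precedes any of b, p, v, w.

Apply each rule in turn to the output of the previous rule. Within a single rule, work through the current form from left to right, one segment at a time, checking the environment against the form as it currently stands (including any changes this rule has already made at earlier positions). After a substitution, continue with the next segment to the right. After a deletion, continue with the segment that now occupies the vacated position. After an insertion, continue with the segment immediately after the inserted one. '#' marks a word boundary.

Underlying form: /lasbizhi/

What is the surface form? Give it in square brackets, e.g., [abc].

[lazbshe]

A Syncope: [lasbizhi] → [lasbzhi]
B Final Vowel Lowering: [lasbzhi] → [lasbzhe]
C Regressive Voicing Assimilation: [lasbzhe] → [lazbshe]
D Labial Nasal Assimilation: no change — [lazbshe]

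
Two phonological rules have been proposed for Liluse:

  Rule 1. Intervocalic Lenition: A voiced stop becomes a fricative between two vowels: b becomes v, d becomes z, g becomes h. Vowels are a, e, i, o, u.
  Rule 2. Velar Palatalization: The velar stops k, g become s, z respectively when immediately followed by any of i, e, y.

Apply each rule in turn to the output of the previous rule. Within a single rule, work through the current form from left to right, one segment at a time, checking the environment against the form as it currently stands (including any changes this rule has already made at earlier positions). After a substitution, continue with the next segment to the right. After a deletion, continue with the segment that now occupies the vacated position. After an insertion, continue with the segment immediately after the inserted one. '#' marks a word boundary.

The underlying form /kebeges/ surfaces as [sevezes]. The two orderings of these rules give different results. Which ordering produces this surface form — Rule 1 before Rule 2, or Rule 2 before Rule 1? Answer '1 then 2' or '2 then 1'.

Order 1 then 2:
  1 Intervocalic Lenition: [kebeges] → [kevehes]
  2 Velar Palatalization: [kevehes] → [sevehes]
  result: [sevehes]
Order 2 then 1:
  2 Velar Palatalization: [kebeges] → [sebezes]
  1 Intervocalic Lenition: [sebezes] → [sevezes]
  result: [sevezes]

2 then 1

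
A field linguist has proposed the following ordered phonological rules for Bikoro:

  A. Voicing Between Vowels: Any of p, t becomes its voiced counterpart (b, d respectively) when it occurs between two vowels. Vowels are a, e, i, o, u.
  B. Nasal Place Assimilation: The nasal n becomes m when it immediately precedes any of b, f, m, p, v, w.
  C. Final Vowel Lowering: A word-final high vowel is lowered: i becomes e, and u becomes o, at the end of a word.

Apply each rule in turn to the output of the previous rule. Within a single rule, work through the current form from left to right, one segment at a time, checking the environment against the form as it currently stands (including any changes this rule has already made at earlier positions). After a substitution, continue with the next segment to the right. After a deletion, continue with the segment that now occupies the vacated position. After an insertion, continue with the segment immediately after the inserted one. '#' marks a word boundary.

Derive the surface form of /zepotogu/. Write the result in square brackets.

[zebodogo]

A Voicing Between Vowels: [zepotogu] → [zebodogu]
B Nasal Place Assimilation: no change — [zebodogu]
C Final Vowel Lowering: [zebodogu] → [zebodogo]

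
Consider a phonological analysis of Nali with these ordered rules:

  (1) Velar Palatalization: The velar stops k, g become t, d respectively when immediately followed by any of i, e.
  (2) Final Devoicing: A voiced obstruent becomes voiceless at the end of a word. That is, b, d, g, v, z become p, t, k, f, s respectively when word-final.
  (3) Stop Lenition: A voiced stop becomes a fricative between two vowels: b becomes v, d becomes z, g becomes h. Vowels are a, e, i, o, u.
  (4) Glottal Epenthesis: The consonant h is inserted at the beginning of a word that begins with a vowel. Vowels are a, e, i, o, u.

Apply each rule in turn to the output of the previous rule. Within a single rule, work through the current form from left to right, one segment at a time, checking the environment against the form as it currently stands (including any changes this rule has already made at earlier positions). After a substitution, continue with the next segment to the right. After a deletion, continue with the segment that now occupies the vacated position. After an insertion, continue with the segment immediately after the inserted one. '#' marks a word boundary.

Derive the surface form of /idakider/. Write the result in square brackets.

(1) Velar Palatalization: [idakider] → [idatider]
(2) Final Devoicing: no change — [idatider]
(3) Stop Lenition: [idatider] → [izatizer]
(4) Glottal Epenthesis: [izatizer] → [hizatizer]

[hizatizer]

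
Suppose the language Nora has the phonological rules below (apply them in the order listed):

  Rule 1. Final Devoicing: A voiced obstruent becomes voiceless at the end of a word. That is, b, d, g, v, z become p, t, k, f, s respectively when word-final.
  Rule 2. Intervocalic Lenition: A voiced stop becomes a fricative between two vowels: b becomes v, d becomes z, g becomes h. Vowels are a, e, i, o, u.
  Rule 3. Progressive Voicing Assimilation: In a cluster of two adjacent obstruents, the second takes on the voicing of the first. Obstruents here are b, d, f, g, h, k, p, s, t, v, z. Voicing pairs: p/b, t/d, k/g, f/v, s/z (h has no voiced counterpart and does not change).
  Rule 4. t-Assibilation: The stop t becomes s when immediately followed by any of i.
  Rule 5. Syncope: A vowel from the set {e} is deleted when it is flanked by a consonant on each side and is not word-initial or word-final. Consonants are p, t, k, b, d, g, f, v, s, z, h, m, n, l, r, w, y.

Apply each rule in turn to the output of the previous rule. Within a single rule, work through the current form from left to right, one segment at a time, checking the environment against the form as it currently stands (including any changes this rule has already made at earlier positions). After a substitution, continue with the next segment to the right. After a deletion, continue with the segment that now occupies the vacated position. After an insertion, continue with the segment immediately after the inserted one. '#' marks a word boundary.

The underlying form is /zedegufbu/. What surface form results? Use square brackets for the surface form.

Rule 1 Final Devoicing: no change — [zedegufbu]
Rule 2 Intervocalic Lenition: [zedegufbu] → [zezehufbu]
Rule 3 Progressive Voicing Assimilation: [zezehufbu] → [zezehufpu]
Rule 4 t-Assibilation: no change — [zezehufpu]
Rule 5 Syncope: [zezehufpu] → [zzhufpu]

[zzhufpu]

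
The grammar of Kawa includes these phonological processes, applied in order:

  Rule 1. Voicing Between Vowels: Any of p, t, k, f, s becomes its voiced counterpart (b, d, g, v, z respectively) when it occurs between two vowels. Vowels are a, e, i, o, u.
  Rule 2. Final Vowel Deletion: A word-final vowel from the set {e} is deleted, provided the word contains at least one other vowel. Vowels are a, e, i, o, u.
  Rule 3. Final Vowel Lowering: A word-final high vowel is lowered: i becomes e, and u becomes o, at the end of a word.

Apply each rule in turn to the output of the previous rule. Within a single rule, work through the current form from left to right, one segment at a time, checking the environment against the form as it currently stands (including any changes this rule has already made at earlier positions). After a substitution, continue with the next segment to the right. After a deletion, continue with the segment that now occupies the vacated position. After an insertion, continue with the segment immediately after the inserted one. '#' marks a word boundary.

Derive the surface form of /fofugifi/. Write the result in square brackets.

[fovugive]

Rule 1 Voicing Between Vowels: [fofugifi] → [fovugivi]
Rule 2 Final Vowel Deletion: no change — [fovugivi]
Rule 3 Final Vowel Lowering: [fovugivi] → [fovugive]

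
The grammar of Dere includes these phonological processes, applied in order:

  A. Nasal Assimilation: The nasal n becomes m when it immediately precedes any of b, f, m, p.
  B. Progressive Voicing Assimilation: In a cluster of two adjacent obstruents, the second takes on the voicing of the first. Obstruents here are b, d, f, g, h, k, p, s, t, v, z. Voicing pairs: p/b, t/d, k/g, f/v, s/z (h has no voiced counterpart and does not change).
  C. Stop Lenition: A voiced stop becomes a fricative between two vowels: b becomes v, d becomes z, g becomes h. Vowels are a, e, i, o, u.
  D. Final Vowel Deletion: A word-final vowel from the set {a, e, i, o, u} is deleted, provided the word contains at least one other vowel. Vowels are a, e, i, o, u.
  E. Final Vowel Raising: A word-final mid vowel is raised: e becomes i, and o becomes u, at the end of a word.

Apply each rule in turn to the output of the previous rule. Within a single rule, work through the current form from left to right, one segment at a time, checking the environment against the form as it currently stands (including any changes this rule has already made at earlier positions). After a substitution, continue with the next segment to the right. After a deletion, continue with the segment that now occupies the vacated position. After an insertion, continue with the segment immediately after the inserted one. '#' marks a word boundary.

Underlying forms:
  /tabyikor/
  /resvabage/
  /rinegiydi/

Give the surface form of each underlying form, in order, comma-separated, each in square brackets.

/tabyikor/:
  A Nasal Assimilation: no change — [tabyikor]
  B Progressive Voicing Assimilation: no change — [tabyikor]
  C Stop Lenition: no change — [tabyikor]
  D Final Vowel Deletion: no change — [tabyikor]
  E Final Vowel Raising: no change — [tabyikor]
/resvabage/:
  A Nasal Assimilation: no change — [resvabage]
  B Progressive Voicing Assimilation: [resvabage] → [resfabage]
  C Stop Lenition: [resfabage] → [resfavahe]
  D Final Vowel Deletion: [resfavahe] → [resfavah]
  E Final Vowel Raising: no change — [resfavah]
/rinegiydi/:
  A Nasal Assimilation: no change — [rinegiydi]
  B Progressive Voicing Assimilation: no change — [rinegiydi]
  C Stop Lenition: [rinegiydi] → [rinehiydi]
  D Final Vowel Deletion: [rinehiydi] → [rinehiyd]
  E Final Vowel Raising: no change — [rinehiyd]

[tabyikor], [resfavah], [rinehiyd]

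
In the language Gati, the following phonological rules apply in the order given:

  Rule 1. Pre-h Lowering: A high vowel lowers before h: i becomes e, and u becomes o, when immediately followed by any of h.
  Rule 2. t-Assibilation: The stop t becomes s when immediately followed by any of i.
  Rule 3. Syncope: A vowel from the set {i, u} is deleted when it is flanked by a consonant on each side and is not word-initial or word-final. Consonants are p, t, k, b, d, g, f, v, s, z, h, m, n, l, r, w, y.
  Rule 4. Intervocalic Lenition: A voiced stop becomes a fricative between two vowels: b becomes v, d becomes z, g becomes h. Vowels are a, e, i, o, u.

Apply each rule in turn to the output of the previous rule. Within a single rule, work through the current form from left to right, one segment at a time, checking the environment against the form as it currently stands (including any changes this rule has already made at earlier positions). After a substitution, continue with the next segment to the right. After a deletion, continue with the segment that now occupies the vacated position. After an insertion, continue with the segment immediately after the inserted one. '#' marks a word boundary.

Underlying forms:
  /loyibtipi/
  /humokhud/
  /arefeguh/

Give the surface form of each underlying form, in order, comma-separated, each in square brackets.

[loybspi], [hmokhd], [arefehoh]

/loyibtipi/:
  Rule 1 Pre-h Lowering: no change — [loyibtipi]
  Rule 2 t-Assibilation: [loyibtipi] → [loyibsipi]
  Rule 3 Syncope: [loyibsipi] → [loybspi]
  Rule 4 Intervocalic Lenition: no change — [loybspi]
/humokhud/:
  Rule 1 Pre-h Lowering: no change — [humokhud]
  Rule 2 t-Assibilation: no change — [humokhud]
  Rule 3 Syncope: [humokhud] → [hmokhd]
  Rule 4 Intervocalic Lenition: no change — [hmokhd]
/arefeguh/:
  Rule 1 Pre-h Lowering: [arefeguh] → [arefegoh]
  Rule 2 t-Assibilation: no change — [arefegoh]
  Rule 3 Syncope: no change — [arefegoh]
  Rule 4 Intervocalic Lenition: [arefegoh] → [arefehoh]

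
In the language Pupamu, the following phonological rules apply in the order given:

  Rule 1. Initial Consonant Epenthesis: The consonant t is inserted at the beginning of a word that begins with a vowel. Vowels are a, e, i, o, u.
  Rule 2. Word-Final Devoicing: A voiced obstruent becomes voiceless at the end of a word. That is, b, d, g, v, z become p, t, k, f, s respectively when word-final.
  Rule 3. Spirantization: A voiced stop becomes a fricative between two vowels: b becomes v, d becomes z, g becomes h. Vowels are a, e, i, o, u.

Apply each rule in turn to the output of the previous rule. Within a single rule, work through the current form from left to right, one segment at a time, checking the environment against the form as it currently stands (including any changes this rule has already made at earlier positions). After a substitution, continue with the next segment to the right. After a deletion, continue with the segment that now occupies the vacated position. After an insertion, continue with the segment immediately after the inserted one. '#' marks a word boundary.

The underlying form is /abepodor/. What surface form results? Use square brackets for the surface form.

[tavepozor]

Rule 1 Initial Consonant Epenthesis: [abepodor] → [tabepodor]
Rule 2 Word-Final Devoicing: no change — [tabepodor]
Rule 3 Spirantization: [tabepodor] → [tavepozor]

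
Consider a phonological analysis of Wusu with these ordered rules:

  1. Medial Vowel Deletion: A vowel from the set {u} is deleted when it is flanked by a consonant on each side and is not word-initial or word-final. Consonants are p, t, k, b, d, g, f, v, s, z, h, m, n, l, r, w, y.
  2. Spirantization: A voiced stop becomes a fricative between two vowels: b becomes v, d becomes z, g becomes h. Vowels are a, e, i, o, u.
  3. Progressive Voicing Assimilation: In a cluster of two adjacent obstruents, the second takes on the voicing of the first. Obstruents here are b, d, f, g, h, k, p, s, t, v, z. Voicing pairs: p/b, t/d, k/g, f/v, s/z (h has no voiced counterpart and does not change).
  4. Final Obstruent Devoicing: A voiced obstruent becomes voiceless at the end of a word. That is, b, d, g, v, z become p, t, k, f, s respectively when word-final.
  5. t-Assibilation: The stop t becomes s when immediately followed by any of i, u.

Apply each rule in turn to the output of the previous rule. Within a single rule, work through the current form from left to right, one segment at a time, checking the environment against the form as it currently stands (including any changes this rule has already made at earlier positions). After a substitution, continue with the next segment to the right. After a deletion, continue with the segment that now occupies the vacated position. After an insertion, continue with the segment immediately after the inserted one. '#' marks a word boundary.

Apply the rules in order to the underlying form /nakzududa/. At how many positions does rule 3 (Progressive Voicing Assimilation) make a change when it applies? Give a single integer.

3

1 Medial Vowel Deletion: [nakzududa] → [nakzdda]
2 Spirantization: no change — [nakzdda]
3 Progressive Voicing Assimilation: [nakzdda] → [nakstta]
4 Final Obstruent Devoicing: no change — [nakstta]
5 t-Assibilation: no change — [nakstta]
Rule 3 changed 3 position(s).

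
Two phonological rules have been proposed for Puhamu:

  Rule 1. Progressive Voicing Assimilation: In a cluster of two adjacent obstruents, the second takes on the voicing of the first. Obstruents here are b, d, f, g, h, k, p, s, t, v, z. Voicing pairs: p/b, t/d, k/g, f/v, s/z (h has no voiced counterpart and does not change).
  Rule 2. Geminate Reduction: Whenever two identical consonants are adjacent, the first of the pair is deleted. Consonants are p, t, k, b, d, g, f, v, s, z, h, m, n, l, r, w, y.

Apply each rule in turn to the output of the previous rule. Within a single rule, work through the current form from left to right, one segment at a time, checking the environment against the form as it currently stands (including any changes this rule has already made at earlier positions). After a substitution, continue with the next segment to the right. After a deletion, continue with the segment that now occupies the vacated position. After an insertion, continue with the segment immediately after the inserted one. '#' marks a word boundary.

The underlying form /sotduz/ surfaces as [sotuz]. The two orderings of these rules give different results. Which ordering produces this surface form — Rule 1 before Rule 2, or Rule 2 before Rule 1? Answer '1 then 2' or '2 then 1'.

Order 1 then 2:
  1 Progressive Voicing Assimilation: [sotduz] → [sottuz]
  2 Geminate Reduction: [sottuz] → [sotuz]
  result: [sotuz]
Order 2 then 1:
  2 Geminate Reduction: no change — [sotduz]
  1 Progressive Voicing Assimilation: [sotduz] → [sottuz]
  result: [sottuz]

1 then 2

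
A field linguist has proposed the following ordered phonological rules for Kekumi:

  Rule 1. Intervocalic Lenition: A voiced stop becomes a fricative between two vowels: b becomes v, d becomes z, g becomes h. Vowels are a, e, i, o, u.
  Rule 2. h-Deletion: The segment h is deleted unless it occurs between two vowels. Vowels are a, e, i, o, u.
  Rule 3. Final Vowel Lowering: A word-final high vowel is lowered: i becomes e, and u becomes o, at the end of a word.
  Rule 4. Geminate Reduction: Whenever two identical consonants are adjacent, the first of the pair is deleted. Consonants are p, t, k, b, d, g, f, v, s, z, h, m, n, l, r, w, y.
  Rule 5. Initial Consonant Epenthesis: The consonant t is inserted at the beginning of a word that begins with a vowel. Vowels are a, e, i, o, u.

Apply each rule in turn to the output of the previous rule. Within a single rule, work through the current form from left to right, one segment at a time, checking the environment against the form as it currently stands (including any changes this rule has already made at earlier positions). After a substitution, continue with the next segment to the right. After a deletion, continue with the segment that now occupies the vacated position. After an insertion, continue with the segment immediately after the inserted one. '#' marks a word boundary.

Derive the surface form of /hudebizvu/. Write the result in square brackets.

[tuzevizvo]

Rule 1 Intervocalic Lenition: [hudebizvu] → [huzevizvu]
Rule 2 h-Deletion: [huzevizvu] → [uzevizvu]
Rule 3 Final Vowel Lowering: [uzevizvu] → [uzevizvo]
Rule 4 Geminate Reduction: no change — [uzevizvo]
Rule 5 Initial Consonant Epenthesis: [uzevizvo] → [tuzevizvo]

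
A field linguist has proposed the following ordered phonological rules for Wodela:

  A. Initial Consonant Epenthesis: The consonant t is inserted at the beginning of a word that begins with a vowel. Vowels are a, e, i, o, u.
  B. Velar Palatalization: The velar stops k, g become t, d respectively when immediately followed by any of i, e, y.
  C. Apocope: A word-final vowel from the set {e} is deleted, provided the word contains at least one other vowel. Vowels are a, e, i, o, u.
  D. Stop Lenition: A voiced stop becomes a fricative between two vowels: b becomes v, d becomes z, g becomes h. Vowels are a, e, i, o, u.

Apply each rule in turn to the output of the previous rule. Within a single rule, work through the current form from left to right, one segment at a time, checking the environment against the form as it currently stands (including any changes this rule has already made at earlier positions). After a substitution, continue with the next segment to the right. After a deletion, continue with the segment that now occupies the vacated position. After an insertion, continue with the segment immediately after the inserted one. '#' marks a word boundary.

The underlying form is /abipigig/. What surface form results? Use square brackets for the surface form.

A Initial Consonant Epenthesis: [abipigig] → [tabipigig]
B Velar Palatalization: [tabipigig] → [tabipidig]
C Apocope: no change — [tabipidig]
D Stop Lenition: [tabipidig] → [tavipizig]

[tavipizig]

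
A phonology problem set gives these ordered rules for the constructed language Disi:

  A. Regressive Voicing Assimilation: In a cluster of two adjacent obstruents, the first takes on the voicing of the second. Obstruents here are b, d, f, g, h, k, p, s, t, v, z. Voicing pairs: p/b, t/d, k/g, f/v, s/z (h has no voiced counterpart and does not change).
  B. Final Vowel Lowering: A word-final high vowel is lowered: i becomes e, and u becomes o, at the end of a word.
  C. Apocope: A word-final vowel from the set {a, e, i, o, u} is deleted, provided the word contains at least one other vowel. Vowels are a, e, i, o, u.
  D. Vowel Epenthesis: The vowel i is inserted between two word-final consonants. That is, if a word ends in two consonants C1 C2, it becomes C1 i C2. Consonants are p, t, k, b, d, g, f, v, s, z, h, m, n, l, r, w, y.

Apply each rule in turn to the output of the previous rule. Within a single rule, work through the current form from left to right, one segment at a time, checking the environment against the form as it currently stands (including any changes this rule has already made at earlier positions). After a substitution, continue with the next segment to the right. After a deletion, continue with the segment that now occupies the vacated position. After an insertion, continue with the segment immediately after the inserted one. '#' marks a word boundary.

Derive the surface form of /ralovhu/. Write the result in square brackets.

A Regressive Voicing Assimilation: [ralovhu] → [ralofhu]
B Final Vowel Lowering: [ralofhu] → [ralofho]
C Apocope: [ralofho] → [ralofh]
D Vowel Epenthesis: [ralofh] → [ralofih]

[ralofih]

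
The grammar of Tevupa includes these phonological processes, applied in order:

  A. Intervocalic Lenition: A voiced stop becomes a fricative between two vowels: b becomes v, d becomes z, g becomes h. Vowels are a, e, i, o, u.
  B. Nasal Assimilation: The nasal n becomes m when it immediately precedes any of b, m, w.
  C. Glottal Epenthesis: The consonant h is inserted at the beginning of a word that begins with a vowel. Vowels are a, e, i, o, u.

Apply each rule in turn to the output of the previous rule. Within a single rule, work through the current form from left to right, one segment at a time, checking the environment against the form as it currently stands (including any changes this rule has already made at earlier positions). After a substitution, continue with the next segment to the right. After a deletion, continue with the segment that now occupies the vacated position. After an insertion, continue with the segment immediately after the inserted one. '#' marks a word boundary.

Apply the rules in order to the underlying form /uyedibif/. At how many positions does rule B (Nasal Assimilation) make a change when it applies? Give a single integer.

0

A Intervocalic Lenition: [uyedibif] → [uyezivif]
B Nasal Assimilation: no change — [uyezivif]
C Glottal Epenthesis: [uyezivif] → [huyezivif]
Rule B changed 0 position(s).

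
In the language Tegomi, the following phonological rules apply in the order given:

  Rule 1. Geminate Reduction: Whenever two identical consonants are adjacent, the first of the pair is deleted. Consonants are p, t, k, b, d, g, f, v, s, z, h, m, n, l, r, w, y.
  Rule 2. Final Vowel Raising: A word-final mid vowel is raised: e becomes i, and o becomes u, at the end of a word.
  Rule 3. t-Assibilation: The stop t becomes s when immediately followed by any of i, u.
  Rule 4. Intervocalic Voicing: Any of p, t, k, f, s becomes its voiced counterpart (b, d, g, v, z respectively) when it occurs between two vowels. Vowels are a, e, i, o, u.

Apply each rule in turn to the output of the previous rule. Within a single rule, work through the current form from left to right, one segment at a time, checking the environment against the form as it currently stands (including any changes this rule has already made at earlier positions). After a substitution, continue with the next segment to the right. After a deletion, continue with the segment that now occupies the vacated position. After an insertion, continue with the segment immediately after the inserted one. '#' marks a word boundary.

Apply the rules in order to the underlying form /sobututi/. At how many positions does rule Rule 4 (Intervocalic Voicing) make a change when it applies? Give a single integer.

Rule 1 Geminate Reduction: no change — [sobututi]
Rule 2 Final Vowel Raising: no change — [sobututi]
Rule 3 t-Assibilation: [sobututi] → [sobususi]
Rule 4 Intervocalic Voicing: [sobususi] → [sobuzuzi]
Rule Rule 4 changed 2 position(s).

2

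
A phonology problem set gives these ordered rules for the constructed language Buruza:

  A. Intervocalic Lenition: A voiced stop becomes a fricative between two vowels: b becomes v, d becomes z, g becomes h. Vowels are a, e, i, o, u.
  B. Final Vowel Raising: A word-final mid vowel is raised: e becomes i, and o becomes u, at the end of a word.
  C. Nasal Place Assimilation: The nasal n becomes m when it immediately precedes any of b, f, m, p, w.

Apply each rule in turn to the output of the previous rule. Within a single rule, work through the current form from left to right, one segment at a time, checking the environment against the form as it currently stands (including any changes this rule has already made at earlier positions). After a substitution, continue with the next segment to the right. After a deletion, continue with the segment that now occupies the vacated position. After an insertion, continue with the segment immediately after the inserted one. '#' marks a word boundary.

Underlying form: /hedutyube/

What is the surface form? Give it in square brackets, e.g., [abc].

A Intervocalic Lenition: [hedutyube] → [hezutyuve]
B Final Vowel Raising: [hezutyuve] → [hezutyuvi]
C Nasal Place Assimilation: no change — [hezutyuvi]

[hezutyuvi]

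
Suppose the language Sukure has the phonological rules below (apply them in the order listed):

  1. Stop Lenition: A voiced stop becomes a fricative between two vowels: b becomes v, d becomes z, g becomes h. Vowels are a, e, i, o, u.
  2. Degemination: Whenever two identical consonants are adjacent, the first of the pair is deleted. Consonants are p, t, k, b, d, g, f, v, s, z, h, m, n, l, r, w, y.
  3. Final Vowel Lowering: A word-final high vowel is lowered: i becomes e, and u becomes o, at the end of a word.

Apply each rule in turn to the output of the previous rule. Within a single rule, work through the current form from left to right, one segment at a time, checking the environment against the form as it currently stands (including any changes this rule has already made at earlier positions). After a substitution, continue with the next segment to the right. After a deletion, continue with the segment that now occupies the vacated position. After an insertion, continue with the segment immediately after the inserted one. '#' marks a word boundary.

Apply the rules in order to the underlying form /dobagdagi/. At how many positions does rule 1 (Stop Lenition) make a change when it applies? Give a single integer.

2

1 Stop Lenition: [dobagdagi] → [dovagdahi]
2 Degemination: no change — [dovagdahi]
3 Final Vowel Lowering: [dovagdahi] → [dovagdahe]
Rule 1 changed 2 position(s).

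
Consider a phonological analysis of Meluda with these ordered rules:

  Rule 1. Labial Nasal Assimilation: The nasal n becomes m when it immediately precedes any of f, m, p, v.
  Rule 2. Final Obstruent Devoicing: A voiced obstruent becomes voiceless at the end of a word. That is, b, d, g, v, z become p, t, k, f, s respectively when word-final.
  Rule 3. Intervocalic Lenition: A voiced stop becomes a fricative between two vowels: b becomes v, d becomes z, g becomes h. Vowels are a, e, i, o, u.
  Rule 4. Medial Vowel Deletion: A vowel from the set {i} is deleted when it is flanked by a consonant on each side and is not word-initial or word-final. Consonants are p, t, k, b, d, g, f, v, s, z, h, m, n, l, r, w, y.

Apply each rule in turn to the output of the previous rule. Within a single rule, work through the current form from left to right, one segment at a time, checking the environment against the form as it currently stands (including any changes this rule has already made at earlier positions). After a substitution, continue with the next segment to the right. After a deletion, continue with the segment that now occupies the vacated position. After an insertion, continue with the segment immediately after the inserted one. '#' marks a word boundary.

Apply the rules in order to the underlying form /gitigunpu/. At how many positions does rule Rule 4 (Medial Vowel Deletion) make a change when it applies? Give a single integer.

Rule 1 Labial Nasal Assimilation: [gitigunpu] → [gitigumpu]
Rule 2 Final Obstruent Devoicing: no change — [gitigumpu]
Rule 3 Intervocalic Lenition: [gitigumpu] → [gitihumpu]
Rule 4 Medial Vowel Deletion: [gitihumpu] → [gthumpu]
Rule Rule 4 changed 2 position(s).

2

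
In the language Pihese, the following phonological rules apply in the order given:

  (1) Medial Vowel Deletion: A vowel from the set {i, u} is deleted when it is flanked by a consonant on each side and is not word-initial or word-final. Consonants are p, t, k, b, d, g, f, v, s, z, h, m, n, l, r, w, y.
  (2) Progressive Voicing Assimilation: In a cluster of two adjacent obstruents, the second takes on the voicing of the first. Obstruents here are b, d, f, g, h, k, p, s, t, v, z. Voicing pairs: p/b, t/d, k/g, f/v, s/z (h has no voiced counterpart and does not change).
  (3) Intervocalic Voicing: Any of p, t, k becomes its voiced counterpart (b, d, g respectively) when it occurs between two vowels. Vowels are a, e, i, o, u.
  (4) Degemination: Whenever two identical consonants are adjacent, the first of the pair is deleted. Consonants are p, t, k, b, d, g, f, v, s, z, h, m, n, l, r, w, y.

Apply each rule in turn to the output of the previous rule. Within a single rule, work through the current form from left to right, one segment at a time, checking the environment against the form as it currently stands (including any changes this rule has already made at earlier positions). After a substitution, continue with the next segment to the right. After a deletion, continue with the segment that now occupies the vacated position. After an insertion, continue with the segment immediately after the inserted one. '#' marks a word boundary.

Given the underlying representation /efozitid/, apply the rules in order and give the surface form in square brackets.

(1) Medial Vowel Deletion: [efozitid] → [efoztd]
(2) Progressive Voicing Assimilation: [efoztd] → [efozdd]
(3) Intervocalic Voicing: no change — [efozdd]
(4) Degemination: [efozdd] → [efozd]

[efozd]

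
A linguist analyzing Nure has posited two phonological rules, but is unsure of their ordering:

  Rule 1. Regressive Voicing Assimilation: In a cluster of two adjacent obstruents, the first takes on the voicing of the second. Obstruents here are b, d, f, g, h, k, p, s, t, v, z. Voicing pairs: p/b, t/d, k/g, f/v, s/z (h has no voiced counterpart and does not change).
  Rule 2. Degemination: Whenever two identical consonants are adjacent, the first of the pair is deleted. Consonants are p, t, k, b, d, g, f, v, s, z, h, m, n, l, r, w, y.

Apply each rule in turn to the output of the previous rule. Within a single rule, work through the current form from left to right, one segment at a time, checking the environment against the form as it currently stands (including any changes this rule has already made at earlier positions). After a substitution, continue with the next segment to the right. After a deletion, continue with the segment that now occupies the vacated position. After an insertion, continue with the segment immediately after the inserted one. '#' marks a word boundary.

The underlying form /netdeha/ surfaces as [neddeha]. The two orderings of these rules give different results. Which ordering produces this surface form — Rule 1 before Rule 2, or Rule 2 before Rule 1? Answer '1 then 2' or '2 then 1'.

Order 1 then 2:
  1 Regressive Voicing Assimilation: [netdeha] → [neddeha]
  2 Degemination: [neddeha] → [nedeha]
  result: [nedeha]
Order 2 then 1:
  2 Degemination: no change — [netdeha]
  1 Regressive Voicing Assimilation: [netdeha] → [neddeha]
  result: [neddeha]

2 then 1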